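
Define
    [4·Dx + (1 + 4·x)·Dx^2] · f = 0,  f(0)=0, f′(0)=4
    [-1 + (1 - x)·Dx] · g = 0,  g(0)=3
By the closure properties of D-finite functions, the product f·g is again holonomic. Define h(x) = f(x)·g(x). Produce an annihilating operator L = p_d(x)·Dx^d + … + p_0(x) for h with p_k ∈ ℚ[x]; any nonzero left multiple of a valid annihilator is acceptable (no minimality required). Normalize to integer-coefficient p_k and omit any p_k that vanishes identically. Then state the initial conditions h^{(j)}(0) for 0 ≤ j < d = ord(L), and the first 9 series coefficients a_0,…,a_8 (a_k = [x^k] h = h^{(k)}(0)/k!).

f: a_k = 0, 4, -8, 64/3, -64, 1024/5, -2048/3, 16384/7, -8192, …
g: a_k = 3, 3, 3, 3, 3, 3, 3, 3, 3, …
h₀=f·g: eliminate ⇒ L₀, order ≤ 2·1.
L = 4 + (-2 + 12·x)·Dx + (-1 - 3·x + 4·x^2)·Dx^2  (order 2).
h: a_k = 0, 12, -12, 52, -140, 2372/5, -7868/5, 190684/35, -669476/35, …
ICs: h(0) = 0, h′(0) = 12.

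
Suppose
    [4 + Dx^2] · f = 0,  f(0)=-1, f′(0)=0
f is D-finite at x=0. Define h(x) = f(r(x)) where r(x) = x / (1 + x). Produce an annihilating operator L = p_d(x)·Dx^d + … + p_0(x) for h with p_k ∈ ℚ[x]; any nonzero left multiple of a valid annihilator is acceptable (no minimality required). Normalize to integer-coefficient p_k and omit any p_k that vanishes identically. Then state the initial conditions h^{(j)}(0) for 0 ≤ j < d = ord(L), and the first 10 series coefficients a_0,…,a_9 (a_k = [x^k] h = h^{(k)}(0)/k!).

f: a_k = -1, 0, 2, 0, -2/3, 0, 4/45, 0, -2/315, 0, …
L₀ from L_f via x↦r, Dx↦r'^{-1}Dx.
L = 4 + (2 + 6·x + 6·x^2 + 2·x^3)·Dx + (1 + 4·x + 6·x^2 + 4·x^3 + x^4)·Dx^2  (order 2).
h: a_k = -1, 0, 2, -4, 16/3, -16/3, 154/45, 4/5, -2354/315, 5168/315, …
ICs: h(0) = -1, h′(0) = 0.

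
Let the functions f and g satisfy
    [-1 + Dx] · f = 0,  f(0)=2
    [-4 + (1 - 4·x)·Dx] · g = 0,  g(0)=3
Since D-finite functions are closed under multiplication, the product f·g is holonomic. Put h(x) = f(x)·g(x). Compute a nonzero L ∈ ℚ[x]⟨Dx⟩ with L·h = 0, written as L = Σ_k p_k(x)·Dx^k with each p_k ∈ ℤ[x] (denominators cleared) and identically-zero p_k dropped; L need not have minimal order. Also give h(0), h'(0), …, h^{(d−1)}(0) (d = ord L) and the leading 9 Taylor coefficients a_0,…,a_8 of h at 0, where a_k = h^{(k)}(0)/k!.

L = (5 - 4·x) + (-1 + 4·x)·Dx  (order 1).
h: a_k = 6, 30, 123, 493, 7889/4, 157781/20, 757349/24, 106028861/840, 3392923553/6720, …
ICs: h(0) = 6.

f: a_k = 2, 2, 1, 1/3, 1/12, 1/60, 1/360, 1/2520, 1/20160, …
g: a_k = 3, 12, 48, 192, 768, 3072, 12288, 49152, 196608, …
Sym-product of L_f,L_g gives L₀ (≤ ord 1).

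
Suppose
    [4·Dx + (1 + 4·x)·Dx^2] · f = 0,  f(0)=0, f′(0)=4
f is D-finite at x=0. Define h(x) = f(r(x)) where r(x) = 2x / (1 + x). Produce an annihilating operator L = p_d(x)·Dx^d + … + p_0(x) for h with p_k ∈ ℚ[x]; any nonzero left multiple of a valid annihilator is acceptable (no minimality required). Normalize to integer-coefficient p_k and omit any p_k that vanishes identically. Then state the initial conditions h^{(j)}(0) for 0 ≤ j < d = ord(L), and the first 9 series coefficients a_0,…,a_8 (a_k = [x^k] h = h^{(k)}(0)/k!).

f: a_k = 0, 4, -8, 64/3, -64, 1024/5, -2048/3, 16384/7, -8192, …
f∘r: x↦r, Dx↦Dx/r' in L_f ⇒ L₀.
L = (10 + 18·x)·Dx + (1 + 10·x + 9·x^2)·Dx^2  (order 2).
h: a_k = 0, 8, -40, 728/3, -1640, 59048/5, -265720/3, 4782968/7, -5380840, …
ICs: h(0) = 0, h′(0) = 8.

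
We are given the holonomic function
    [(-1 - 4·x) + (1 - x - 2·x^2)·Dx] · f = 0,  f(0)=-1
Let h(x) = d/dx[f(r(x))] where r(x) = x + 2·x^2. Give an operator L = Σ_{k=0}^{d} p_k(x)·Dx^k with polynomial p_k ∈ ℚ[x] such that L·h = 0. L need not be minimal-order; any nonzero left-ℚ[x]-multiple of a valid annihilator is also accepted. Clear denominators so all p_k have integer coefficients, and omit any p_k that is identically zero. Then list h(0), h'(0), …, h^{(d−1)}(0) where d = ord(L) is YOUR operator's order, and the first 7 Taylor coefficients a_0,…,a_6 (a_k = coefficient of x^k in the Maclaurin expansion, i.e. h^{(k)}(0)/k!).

f: a_k = -1, -1, -3, -5, -11, -21, -43, …
Change of var in L_f (x↦r) gives L₀.
Differentiate: ansatz ord ≤ ord L₀ ⇒ L.
L = (10 + 72·x + 240·x^2 + 544·x^3 + 1344·x^4 + 1920·x^5 + 1280·x^6) + (-1 - 7·x - 12·x^2 + 32·x^3 + 200·x^4 + 384·x^5 + 448·x^6 + 256·x^7)·Dx  (order 1).
h: a_k = -1, -10, -51, -212, -845, -3342, -12551, …
ICs: h(0) = -1.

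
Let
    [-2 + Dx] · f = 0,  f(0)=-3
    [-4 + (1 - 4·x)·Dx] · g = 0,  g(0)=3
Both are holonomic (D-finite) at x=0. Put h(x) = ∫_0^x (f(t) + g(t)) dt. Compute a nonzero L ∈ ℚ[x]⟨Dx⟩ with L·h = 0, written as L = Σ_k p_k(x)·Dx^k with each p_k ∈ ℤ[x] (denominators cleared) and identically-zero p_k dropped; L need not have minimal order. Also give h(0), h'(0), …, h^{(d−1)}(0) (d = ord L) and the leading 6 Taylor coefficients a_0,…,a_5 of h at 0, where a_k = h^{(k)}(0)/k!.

L = (24 + 32·x)·Dx + (-14 - 16·x + 32·x^2)·Dx^2 + (1 - 16·x^2)·Dx^3  (order 3).
h: a_k = 0, 0, 3, 14, 47, 766/5, …
ICs: h(0) = 0, h′(0) = 0, h′′(0) = 6.

f: a_k = -3, -6, -6, -4, -2, -4/5, …
g: a_k = 3, 12, 48, 192, 768, 3072, …
L₀ := lclm(L_f,L_g); ord L₀ ≤ 1+1.
h=∫₀ˣh₀: take L = L₀·Dx.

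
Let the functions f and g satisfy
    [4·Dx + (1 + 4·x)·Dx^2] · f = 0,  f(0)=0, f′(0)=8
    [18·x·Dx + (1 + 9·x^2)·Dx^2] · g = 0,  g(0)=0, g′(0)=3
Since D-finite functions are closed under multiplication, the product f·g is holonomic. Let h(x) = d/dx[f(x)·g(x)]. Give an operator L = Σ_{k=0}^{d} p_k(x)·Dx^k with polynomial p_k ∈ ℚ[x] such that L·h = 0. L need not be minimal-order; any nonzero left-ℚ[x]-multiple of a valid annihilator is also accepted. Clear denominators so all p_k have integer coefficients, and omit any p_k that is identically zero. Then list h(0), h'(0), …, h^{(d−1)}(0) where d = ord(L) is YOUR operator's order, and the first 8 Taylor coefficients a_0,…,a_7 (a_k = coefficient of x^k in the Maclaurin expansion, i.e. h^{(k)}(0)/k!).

f: a_k = 0, 8, -16, 128/3, -128, 2048/5, -4096/3, 32768/7, …
g: a_k = 0, 3, 0, -9, 0, 243/5, 0, -2187/7, …
Sym-product of L_f,L_g gives L₀ (≤ ord 4).
Differentiate: ansatz ord ≤ ord L₀ ⇒ L.
L = (2448 + 17280·x + 76464·x^2 + 518400·x^3 + 1399680·x^4 + 2426112·x^5 + 1679616·x^7) + (452 + 10800·x + 98028·x^2 + 491184·x^3 + 1840320·x^4 + 4339008·x^5 + 6531840·x^6 + 1259712·x^7 + 5878656·x^8)·Dx + (136 + 1912·x + 18576·x^2 + 103608·x^3 + 389448·x^4 + 1100304·x^5 + 2239488·x^6 + 3277584·x^7 + 1259712·x^8 + 3359232·x^9)·Dx^2 + (13 + 176·x + 1234·x^2 + 6048·x^3 + 22833·x^4 + 68688·x^5 + 154224·x^6 + 279936·x^7 + 399492·x^8 + 209952·x^9 + 419904·x^10)·Dx^3  (order 3).
h: a_k = 0, 48, -144, 224, -1200, 37008/5, -130256/5, 397248/5, …
ICs: h(0) = 0, h′(0) = 48, h′′(0) = -288.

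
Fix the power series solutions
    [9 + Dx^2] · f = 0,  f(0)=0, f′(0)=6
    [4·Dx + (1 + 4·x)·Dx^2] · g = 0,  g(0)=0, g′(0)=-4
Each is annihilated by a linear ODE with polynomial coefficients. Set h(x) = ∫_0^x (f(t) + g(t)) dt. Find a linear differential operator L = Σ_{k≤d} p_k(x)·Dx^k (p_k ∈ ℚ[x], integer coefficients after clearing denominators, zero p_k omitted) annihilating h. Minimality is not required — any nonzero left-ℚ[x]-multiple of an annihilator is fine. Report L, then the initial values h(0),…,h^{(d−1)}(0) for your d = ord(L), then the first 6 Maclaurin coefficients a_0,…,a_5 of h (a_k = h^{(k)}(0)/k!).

L = (3780 + 2592·x + 5184·x^2)·Dx^2 + (369 + 2124·x + 3888·x^2 + 5184·x^3)·Dx^3 + (420 + 288·x + 576·x^2)·Dx^4 + (41 + 236·x + 432·x^2 + 576·x^3)·Dx^5  (order 5).
h: a_k = 0, 0, 1, 8/3, -91/12, 64/5, …
ICs: h(0) = 0, h′(0) = 0, h′′(0) = 2, h′′′(0) = 16, h′′′′(0) = -182.

f: a_k = 0, 6, 0, -9, 0, 81/20, …
g: a_k = 0, -4, 8, -64/3, 64, -1024/5, …
Weyl lclm of L_f,L_g ⇒ L₀ (ord ≤ 4).
h=∫₀ˣh₀: take L = L₀·Dx.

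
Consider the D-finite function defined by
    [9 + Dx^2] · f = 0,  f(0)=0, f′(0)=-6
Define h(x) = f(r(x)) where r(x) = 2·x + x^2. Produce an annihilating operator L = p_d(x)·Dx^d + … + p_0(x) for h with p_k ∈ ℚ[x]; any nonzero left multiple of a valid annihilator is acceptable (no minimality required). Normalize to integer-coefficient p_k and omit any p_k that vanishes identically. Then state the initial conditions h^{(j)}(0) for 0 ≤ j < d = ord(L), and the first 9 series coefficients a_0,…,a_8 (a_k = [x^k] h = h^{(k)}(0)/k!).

L = (36 + 108·x + 108·x^2 + 36·x^3) - Dx + (1 + x)·Dx^2  (order 2).
h: a_k = 0, -12, -6, 72, 108, -378/5, -315, -7452/35, 1134/5, …
ICs: h(0) = 0, h′(0) = -12.

f: a_k = 0, -6, 0, 9, 0, -81/20, 0, 243/280, 0, …
h₀=f(r): pull back L_f along r ⇒ L₀.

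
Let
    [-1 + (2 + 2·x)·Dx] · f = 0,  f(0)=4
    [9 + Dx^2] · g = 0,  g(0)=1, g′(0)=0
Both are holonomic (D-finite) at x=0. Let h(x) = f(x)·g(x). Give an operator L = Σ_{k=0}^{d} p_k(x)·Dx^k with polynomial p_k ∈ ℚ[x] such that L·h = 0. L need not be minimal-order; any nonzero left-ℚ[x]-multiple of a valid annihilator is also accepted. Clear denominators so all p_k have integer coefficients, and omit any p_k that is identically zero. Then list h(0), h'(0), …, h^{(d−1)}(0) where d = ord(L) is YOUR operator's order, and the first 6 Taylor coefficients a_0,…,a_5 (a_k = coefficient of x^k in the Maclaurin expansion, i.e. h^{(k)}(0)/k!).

L = (39 + 72·x + 36·x^2) + (-4 - 4·x)·Dx + (4 + 8·x + 4·x^2)·Dx^2  (order 2).
h: a_k = 4, 2, -37/2, -35/4, 499/32, 367/64, …
ICs: h(0) = 4, h′(0) = 2.

f: a_k = 4, 2, -1/2, 1/4, -5/32, 7/64, …
g: a_k = 1, 0, -9/2, 0, 27/8, 0, …
Product ⇒ symmetric product L₀, ord ≤ 2.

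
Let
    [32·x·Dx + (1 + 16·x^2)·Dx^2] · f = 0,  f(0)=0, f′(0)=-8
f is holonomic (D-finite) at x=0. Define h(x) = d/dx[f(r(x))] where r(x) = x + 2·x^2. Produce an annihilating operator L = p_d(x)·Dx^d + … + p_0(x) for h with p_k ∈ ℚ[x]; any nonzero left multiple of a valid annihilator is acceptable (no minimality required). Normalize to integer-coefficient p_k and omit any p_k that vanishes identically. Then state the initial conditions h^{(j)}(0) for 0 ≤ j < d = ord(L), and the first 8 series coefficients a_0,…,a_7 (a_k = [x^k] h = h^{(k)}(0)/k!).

L = (-4 + 32·x + 256·x^2 + 768·x^3 + 768·x^4) + (1 + 4·x + 16·x^2 + 128·x^3 + 320·x^4 + 256·x^5)·Dx  (order 1).
h: a_k = -8, -32, 128, 1024, 512, -22528, -81920, 262144, …
ICs: h(0) = -8.

f: a_k = 0, -8, 0, 128/3, 0, -2048/5, 0, 32768/7, …
Substitute x→r, Dx→(1/r')Dx; clear ⇒ L₀.
h₀' ⇒ L via d/dx closure of L₀.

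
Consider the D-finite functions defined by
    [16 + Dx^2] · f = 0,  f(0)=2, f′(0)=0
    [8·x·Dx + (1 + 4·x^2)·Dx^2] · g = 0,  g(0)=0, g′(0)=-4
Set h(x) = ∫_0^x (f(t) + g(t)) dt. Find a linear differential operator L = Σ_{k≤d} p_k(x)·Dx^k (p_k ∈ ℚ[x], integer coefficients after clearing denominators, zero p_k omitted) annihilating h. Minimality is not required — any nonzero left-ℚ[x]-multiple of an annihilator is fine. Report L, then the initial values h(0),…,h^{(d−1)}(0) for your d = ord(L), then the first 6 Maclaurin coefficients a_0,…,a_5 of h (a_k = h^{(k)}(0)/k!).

L = (-512·x + 5120·x^3 + 4096·x^5)·Dx^2 + (16 + 512·x^2 + 2304·x^4 + 2048·x^6)·Dx^3 + (-32·x + 320·x^3 + 256·x^5)·Dx^4 + (1 + 32·x^2 + 144·x^4 + 128·x^6)·Dx^5  (order 5).
h: a_k = 0, 2, -2, -16/3, 4/3, 64/15, …
ICs: h(0) = 0, h′(0) = 2, h′′(0) = -4, h′′′(0) = -32, h′′′′(0) = 32.

f: a_k = 2, 0, -16, 0, 64/3, 0, …
g: a_k = 0, -4, 0, 16/3, 0, -64/5, …
f+g: L₀ = lclm(L_f,L_g), ord ≤ 2+2.
∫: right-multiply L₀ by Dx.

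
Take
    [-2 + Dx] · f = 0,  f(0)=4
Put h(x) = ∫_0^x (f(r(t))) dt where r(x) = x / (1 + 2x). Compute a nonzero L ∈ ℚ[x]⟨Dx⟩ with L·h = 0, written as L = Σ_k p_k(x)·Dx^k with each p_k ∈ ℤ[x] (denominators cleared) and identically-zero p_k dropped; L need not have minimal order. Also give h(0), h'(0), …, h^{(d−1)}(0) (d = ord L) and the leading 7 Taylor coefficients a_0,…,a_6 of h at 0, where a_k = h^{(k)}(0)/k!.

f: a_k = 4, 8, 8, 16/3, 8/3, 16/15, 16/45, …
Substitute x→r, Dx→(1/r')Dx; clear ⇒ L₀.
Integrate: L := L₀·Dx.
L = -2·Dx + (1 + 4·x + 4·x^2)·Dx^2  (order 2).
h: a_k = 0, 4, 4, -8/3, 4/3, 8/15, -152/45, …
ICs: h(0) = 0, h′(0) = 4.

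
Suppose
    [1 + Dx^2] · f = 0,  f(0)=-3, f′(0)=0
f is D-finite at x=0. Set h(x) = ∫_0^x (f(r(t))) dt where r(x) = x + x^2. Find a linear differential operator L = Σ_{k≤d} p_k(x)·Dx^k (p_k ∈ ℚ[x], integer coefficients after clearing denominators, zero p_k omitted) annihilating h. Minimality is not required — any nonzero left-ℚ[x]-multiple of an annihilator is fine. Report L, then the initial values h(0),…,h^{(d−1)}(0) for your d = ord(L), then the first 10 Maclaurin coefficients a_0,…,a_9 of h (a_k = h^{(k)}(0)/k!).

L = (1 + 6·x + 12·x^2 + 8·x^3)·Dx - 2·Dx^2 + (1 + 2·x)·Dx^3  (order 3).
h: a_k = 0, -3, 0, 1/2, 3/4, 11/40, -1/12, -179/1680, -19/320, -841/120960, …
ICs: h(0) = 0, h′(0) = -3, h′′(0) = 0.

f: a_k = -3, 0, 3/2, 0, -1/8, 0, 1/240, 0, -1/13440, 0, …
Substitute x→r, Dx→(1/r')Dx; clear ⇒ L₀.
h=∫h₀ ⇒ L = L₀·Dx.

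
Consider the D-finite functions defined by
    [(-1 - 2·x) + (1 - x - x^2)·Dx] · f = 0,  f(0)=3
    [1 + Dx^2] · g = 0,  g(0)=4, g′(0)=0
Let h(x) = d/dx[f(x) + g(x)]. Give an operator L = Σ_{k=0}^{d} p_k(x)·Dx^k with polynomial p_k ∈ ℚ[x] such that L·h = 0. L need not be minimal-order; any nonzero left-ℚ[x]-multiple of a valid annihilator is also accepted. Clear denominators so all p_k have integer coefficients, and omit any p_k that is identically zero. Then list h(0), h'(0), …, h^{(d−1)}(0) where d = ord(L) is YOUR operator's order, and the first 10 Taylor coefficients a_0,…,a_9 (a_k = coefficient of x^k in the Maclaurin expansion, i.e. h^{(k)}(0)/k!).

L = (124 + 358·x + 470·x^2 + 230·x^3 + 130·x^4 + 18·x^5 + 6·x^6) + (-19 - 29·x + 36·x^2 + 55·x^3 + 50·x^4 + 27·x^5 + 7·x^6 + 2·x^7)·Dx + (124 + 358·x + 470·x^2 + 230·x^3 + 130·x^4 + 18·x^5 + 6·x^6)·Dx^2 + (-19 - 29·x + 36·x^2 + 55·x^3 + 50·x^4 + 27·x^5 + 7·x^6 + 2·x^7)·Dx^3  (order 3).
h: a_k = 3, 8, 27, 182/3, 120, 7019/30, 441, 1028161/1260, 1485, 242222399/90720, …
ICs: h(0) = 3, h′(0) = 8, h′′(0) = 54.

f: a_k = 3, 3, 6, 9, 15, 24, 39, 63, 102, 165, …
g: a_k = 4, 0, -2, 0, 1/6, 0, -1/180, 0, 1/10080, 0, …
Weyl lclm of L_f,L_g ⇒ L₀ (ord ≤ 3).
Differentiate: ansatz ord ≤ ord L₀ ⇒ L.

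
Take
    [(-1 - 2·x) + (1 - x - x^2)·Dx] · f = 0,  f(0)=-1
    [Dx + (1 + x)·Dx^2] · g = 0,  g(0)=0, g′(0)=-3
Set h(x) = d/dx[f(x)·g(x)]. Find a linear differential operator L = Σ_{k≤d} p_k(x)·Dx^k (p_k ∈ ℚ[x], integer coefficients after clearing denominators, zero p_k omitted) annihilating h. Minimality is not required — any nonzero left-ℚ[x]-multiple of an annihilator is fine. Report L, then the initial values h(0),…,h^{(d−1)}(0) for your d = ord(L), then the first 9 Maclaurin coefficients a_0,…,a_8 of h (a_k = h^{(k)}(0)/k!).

L = (26 + 54·x + 36·x^2) + (7 + 37·x + 60·x^2 + 28·x^3)·Dx + (-3 - 4·x + 6·x^2 + 11·x^3 + 4·x^4)·Dx^2  (order 2).
h: a_k = 3, 3, 33/2, 25, 247/4, 543/5, 4323/20, 13609/35, 40227/56, …
ICs: h(0) = 3, h′(0) = 3.

f: a_k = -1, -1, -2, -3, -5, -8, -13, -21, -34, …
g: a_k = 0, -3, 3/2, -1, 3/4, -3/5, 1/2, -3/7, 3/8, …
Sym-product of L_f,L_g gives L₀ (≤ ord 2).
h₀' ⇒ L via d/dx closure of L₀.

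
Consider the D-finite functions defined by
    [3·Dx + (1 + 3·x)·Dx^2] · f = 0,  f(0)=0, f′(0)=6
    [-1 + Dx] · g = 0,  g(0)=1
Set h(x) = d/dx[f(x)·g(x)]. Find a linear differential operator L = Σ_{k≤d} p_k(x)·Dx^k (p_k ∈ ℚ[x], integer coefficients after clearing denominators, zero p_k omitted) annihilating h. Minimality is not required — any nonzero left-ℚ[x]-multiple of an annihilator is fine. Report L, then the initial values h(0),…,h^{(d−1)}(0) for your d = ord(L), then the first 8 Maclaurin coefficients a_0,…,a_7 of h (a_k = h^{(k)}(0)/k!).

f: a_k = 0, 6, -9, 18, -81/2, 486/5, -243, 4374/7, …
g: a_k = 1, 1, 1/2, 1/6, 1/24, 1/120, 1/720, 1/5040, …
h₀=f·g: eliminate ⇒ L₀, order ≤ 2·1.
h₀' ⇒ L via d/dx closure of L₀.
L = (13 - 12·x + 9·x^2) + (-11 + 15·x - 18·x^2)·Dx + (-2 - 3·x + 9·x^2)·Dx^2  (order 2).
h: a_k = 6, -6, 36, -104, 1289/4, -3921/4, 44561/15, -134669/15, …
ICs: h(0) = 6, h′(0) = -6.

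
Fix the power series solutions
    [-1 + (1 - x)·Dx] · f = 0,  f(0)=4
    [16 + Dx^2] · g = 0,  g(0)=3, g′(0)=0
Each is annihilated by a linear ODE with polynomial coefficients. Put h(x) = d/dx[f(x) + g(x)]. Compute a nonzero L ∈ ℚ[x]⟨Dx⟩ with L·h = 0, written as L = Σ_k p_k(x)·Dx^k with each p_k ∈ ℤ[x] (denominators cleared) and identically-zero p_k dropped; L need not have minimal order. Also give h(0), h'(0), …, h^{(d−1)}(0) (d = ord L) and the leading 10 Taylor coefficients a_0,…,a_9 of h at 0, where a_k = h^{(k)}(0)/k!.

f: a_k = 4, 4, 4, 4, 4, 4, 4, 4, 4, 4, …
g: a_k = 3, 0, -24, 0, 32, 0, -256/15, 0, 512/105, 0, …
h₀=f+g: left-lcm gives L₀, ord ≤ 3.
Differentiate: ansatz ord ≤ ord L₀ ⇒ L.
L = (448 - 512·x + 256·x^2) + (-176 + 432·x - 384·x^2 + 128·x^3)·Dx + (28 - 32·x + 16·x^2)·Dx^2 + (-11 + 27·x - 24·x^2 + 8·x^3)·Dx^3  (order 3).
h: a_k = 4, -40, 12, 144, 20, -392/5, 28, 7456/105, 36, 29608/945, …
ICs: h(0) = 4, h′(0) = -40, h′′(0) = 24.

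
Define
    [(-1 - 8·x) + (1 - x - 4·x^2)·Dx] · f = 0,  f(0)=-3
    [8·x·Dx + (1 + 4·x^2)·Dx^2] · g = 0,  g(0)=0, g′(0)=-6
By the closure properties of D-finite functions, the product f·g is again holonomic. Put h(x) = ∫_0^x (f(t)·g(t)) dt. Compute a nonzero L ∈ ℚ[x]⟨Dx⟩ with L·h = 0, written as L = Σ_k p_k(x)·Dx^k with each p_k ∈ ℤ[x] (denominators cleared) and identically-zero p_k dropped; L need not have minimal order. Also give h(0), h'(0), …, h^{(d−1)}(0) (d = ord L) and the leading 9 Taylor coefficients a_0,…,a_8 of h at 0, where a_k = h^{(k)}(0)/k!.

f: a_k = -3, -3, -15, -27, -87, -195, -543, -1323, -3495, …
g: a_k = 0, -6, 0, 8, 0, -96/5, 0, 384/7, 0, …
L₀ := L_f ⊗_s L_g (sym. prod.), ord ≤ 2.
h=∫₀ˣh₀: take L = L₀·Dx.
L = (8 + 8·x + 96·x^2)·Dx + (2 + 8·x + 16·x^2 + 96·x^3)·Dx^2 + (-1 + x + 4·x^3 + 16·x^4)·Dx^3  (order 3).
h: a_k = 0, 0, 9, 6, 33/2, 138/5, 383/5, 5058/35, 9399/28, …
ICs: h(0) = 0, h′(0) = 0, h′′(0) = 18.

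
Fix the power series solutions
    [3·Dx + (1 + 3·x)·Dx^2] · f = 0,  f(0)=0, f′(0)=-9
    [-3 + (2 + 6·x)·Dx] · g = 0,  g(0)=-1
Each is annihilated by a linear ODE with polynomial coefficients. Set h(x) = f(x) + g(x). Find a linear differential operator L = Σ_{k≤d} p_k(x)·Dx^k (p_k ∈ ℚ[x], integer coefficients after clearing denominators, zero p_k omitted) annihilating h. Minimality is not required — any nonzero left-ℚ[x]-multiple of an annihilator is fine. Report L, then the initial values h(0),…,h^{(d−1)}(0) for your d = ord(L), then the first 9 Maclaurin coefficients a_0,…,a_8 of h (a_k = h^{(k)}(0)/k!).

f: a_k = 0, -9, 27/2, -27, 243/4, -729/5, 729/2, -6561/7, 19683/8, …
g: a_k = -1, -3/2, 9/8, -27/16, 405/128, -1701/256, 15309/1024, -72171/2048, 2814669/32768, …
Weyl lclm of L_f,L_g ⇒ L₀ (ord ≤ 3).
L = 9·Dx + (15 + 45·x)·Dx^2 + (2 + 12·x + 18·x^2)·Dx^3  (order 3).
h: a_k = -1, -21/2, 117/8, -459/16, 8181/128, -195129/1280, 388557/1024, -13942125/14336, 83436237/32768, …
ICs: h(0) = -1, h′(0) = -21/2, h′′(0) = 117/4.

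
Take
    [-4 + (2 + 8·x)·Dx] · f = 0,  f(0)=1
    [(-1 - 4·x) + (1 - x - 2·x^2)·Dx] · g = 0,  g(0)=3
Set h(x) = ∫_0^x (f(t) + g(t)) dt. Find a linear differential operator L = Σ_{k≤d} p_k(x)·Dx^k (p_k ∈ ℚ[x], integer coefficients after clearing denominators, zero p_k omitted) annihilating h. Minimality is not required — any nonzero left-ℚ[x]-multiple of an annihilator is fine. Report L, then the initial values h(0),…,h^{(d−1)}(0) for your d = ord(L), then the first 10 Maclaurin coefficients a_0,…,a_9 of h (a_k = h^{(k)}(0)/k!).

f: a_k = 1, 2, -2, 4, -10, 28, -84, 264, -858, 2860, …
g: a_k = 3, 3, 9, 15, 33, 63, 129, 255, 513, 1023, …
L₀ := lclm(L_f,L_g); ord L₀ ≤ 1+1.
∫: right-multiply L₀ by Dx.
L = (16 + 84·x + 120·x^2 + 160·x^3)·Dx + (-10 - 52·x - 204·x^2 - 400·x^3 - 400·x^4)·Dx^2 + (-1 + 7·x + 56·x^2 + 8·x^3 - 200·x^4 - 160·x^5)·Dx^3  (order 3).
h: a_k = 0, 4, 5/2, 7/3, 19/4, 23/5, 91/6, 45/7, 519/8, -115/3, …
ICs: h(0) = 0, h′(0) = 4, h′′(0) = 5.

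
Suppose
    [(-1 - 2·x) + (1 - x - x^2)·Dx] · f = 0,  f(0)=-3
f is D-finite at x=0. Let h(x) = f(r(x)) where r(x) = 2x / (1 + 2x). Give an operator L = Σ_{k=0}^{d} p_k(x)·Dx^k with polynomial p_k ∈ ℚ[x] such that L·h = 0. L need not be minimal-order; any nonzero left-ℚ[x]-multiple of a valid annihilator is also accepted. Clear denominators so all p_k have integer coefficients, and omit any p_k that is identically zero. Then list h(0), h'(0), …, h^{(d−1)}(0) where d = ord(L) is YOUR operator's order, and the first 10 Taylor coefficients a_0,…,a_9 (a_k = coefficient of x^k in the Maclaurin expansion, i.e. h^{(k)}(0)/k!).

L = (2 + 12·x) + (-1 - 4·x + 8·x^3)·Dx  (order 1).
h: a_k = -3, -6, -12, 0, -48, 96, -384, 1152, -3840, 12288, …
ICs: h(0) = -3.

f: a_k = -3, -3, -6, -9, -15, -24, -39, -63, -102, -165, …
L₀ from L_f via x↦r, Dx↦r'^{-1}Dx.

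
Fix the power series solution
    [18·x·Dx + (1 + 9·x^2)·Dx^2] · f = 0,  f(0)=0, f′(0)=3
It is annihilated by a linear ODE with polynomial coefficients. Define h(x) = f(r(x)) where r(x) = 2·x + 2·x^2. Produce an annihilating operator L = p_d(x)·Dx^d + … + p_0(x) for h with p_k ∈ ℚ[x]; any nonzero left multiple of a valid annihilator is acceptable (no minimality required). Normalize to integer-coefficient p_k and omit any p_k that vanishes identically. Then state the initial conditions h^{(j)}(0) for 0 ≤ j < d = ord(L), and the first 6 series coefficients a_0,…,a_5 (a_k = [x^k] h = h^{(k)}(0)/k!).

L = (-2 + 72·x + 288·x^2 + 432·x^3 + 216·x^4)·Dx + (1 + 2·x + 36·x^2 + 144·x^3 + 180·x^4 + 72·x^5)·Dx^2  (order 2).
h: a_k = 0, 6, 6, -72, -216, 6696/5, …
ICs: h(0) = 0, h′(0) = 6.

f: a_k = 0, 3, 0, -9, 0, 243/5, …
Substitute x→r, Dx→(1/r')Dx; clear ⇒ L₀.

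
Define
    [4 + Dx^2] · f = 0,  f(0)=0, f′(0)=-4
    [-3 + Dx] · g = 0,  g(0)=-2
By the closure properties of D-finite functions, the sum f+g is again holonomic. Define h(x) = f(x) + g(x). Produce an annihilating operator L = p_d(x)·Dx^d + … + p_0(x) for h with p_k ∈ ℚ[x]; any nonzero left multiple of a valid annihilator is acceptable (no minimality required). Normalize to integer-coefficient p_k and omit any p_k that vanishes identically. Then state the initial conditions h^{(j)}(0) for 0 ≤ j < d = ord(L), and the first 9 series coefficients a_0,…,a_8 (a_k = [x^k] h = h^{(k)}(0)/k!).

f: a_k = 0, -4, 0, 8/3, 0, -8/15, 0, 16/315, 0, …
g: a_k = -2, -6, -9, -9, -27/4, -81/20, -81/40, -243/280, -729/2240, …
Weyl lclm of L_f,L_g ⇒ L₀ (ord ≤ 3).
L = -12 + 4·Dx - 3·Dx^2 + Dx^3  (order 3).
h: a_k = -2, -10, -9, -19/3, -27/4, -55/12, -81/40, -2059/2520, -729/2240, …
ICs: h(0) = -2, h′(0) = -10, h′′(0) = -18.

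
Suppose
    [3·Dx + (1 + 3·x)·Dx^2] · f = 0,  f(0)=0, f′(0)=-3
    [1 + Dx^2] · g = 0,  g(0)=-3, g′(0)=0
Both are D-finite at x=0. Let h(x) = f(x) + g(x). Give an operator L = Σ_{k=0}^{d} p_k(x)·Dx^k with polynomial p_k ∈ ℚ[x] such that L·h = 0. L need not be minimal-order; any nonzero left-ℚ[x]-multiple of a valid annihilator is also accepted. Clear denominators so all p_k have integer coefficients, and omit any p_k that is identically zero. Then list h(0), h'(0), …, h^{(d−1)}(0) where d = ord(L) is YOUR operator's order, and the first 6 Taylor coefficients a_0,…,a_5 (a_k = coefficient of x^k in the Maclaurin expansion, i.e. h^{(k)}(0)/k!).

f: a_k = 0, -3, 9/2, -9, 81/4, -243/5, …
g: a_k = -3, 0, 3/2, 0, -1/8, 0, …
Weyl lclm of L_f,L_g ⇒ L₀ (ord ≤ 4).
L = (165 + 18·x + 27·x^2)·Dx + (19 + 63·x + 27·x^2 + 27·x^3)·Dx^2 + (165 + 18·x + 27·x^2)·Dx^3 + (19 + 63·x + 27·x^2 + 27·x^3)·Dx^4  (order 4).
h: a_k = -3, -3, 6, -9, 161/8, -243/5, …
ICs: h(0) = -3, h′(0) = -3, h′′(0) = 12, h′′′(0) = -54.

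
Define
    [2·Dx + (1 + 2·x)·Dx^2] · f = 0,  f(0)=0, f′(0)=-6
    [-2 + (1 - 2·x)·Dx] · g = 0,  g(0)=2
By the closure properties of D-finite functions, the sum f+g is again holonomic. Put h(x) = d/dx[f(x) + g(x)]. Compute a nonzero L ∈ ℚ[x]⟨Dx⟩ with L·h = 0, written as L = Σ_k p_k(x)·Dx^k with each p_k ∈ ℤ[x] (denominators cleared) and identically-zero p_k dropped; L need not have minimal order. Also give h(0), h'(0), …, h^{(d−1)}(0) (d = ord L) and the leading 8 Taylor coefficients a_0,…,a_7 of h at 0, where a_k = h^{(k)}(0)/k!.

f: a_k = 0, -6, 6, -8, 12, -96/5, 32, -384/7, …
g: a_k = 2, 4, 8, 16, 32, 64, 128, 256, …
L₀ := lclm(L_f,L_g); ord L₀ ≤ 2+1.
Derive L from L₀ (diff closure).
L = (-40 - 16·x) + (-8 - 64·x - 32·x^2)·Dx + (3 + 2·x - 12·x^2 - 8·x^3)·Dx^2  (order 2).
h: a_k = -2, 28, 24, 176, 224, 960, 1408, 4864, …
ICs: h(0) = -2, h′(0) = 28.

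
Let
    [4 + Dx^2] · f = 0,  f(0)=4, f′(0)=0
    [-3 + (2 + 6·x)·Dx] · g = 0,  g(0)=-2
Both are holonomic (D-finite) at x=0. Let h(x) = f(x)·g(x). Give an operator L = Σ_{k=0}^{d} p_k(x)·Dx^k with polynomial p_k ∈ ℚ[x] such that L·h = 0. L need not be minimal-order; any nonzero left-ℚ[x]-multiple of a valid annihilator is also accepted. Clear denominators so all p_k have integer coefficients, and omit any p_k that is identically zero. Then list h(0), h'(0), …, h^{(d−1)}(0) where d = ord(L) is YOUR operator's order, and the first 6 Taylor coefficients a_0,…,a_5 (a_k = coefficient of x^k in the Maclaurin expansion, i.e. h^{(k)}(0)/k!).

L = (43 + 96·x + 144·x^2) + (-12 - 36·x)·Dx + (4 + 24·x + 36·x^2)·Dx^2  (order 2).
h: a_k = -8, -12, 25, 21/2, 95/48, -1093/32, …
ICs: h(0) = -8, h′(0) = -12.

f: a_k = 4, 0, -8, 0, 8/3, 0, …
g: a_k = -2, -3, 9/4, -27/8, 405/64, -1701/128, …
Sym-product of L_f,L_g gives L₀ (≤ ord 2).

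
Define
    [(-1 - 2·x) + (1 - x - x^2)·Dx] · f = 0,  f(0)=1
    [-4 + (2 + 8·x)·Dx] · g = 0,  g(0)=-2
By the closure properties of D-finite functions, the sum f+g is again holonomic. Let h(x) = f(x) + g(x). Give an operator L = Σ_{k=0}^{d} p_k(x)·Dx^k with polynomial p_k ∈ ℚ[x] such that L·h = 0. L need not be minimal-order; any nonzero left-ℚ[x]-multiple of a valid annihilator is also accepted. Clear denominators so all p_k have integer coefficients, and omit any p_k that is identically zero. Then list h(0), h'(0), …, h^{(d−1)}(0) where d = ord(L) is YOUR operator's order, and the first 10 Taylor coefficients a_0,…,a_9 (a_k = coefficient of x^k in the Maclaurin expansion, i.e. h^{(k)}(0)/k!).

L = (-12 - 48·x - 48·x^2 - 40·x^3) + (8 + 30·x + 114·x^2 + 152·x^3 + 100·x^4)·Dx + (1 - 5·x - 39·x^2 + 6·x^3 + 82·x^4 + 40·x^5)·Dx^2  (order 2).
h: a_k = -1, -3, 6, -5, 25, -48, 181, -507, 1750, -5665, …
ICs: h(0) = -1, h′(0) = -3.

f: a_k = 1, 1, 2, 3, 5, 8, 13, 21, 34, 55, …
g: a_k = -2, -4, 4, -8, 20, -56, 168, -528, 1716, -5720, …
Weyl lclm of L_f,L_g ⇒ L₀ (ord ≤ 2).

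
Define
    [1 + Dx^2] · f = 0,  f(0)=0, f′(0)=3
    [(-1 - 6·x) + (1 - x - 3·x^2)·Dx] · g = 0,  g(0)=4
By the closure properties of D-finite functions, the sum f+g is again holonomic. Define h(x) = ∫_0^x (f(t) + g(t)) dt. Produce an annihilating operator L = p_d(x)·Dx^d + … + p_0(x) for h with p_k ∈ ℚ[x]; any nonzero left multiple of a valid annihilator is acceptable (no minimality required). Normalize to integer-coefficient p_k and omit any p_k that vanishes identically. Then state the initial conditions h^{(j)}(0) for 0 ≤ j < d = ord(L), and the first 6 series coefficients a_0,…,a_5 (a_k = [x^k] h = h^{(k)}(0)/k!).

L = (-43 - 292·x - 307·x^2 - 624·x^3 - 45·x^4 - 54·x^5)·Dx + (9 + 7·x + 6·x^2 - 91·x^3 - 144·x^4 - 27·x^5 - 27·x^6)·Dx^2 + (-43 - 292·x - 307·x^2 - 624·x^3 - 45·x^4 - 54·x^5)·Dx^3 + (9 + 7·x + 6·x^2 - 91·x^3 - 144·x^4 - 27·x^5 - 27·x^6)·Dx^4  (order 4).
h: a_k = 0, 4, 7/2, 16/3, 55/8, 76/5, …
ICs: h(0) = 0, h′(0) = 4, h′′(0) = 7, h′′′(0) = 32.

f: a_k = 0, 3, 0, -1/2, 0, 1/40, …
g: a_k = 4, 4, 16, 28, 76, 160, …
Sum ⇒ L₀ = lclm(L_f,L_g) in ℚ(x)⟨Dx⟩.
∫: right-multiply L₀ by Dx.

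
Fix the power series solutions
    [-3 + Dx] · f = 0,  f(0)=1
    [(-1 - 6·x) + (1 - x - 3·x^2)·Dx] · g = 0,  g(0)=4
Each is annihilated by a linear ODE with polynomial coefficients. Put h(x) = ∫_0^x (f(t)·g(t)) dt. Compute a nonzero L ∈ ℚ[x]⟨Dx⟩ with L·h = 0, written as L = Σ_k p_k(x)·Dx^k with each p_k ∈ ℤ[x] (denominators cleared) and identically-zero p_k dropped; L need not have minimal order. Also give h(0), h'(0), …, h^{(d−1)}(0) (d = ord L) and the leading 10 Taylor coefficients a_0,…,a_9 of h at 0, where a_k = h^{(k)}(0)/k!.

L = (4 + 3·x - 9·x^2)·Dx + (-1 + x + 3·x^2)·Dx^2  (order 2).
h: a_k = 0, 4, 8, 46/3, 28, 527/10, 1519/15, 28043/140, 56467/140, 8325841/10080, …
ICs: h(0) = 0, h′(0) = 4.

f: a_k = 1, 3, 9/2, 9/2, 27/8, 81/40, 81/80, 243/560, 729/4480, 243/4480, …
g: a_k = 4, 4, 16, 28, 76, 160, 388, 868, 2032, 4636, …
h₀=f·g: eliminate ⇒ L₀, order ≤ 1·1.
Integrate: L := L₀·Dx.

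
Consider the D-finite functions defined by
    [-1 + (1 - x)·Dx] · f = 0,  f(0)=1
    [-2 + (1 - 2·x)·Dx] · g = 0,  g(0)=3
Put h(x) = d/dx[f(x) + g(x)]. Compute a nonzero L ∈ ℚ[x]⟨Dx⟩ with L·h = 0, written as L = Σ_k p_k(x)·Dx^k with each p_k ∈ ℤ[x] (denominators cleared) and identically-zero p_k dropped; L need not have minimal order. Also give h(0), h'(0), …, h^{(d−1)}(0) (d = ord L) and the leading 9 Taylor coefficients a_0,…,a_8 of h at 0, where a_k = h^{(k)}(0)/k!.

L = 12 + (-9 + 12·x)·Dx + (1 - 3·x + 2·x^2)·Dx^2  (order 2).
h: a_k = 7, 26, 75, 196, 485, 1158, 2695, 6152, 13833, …
ICs: h(0) = 7, h′(0) = 26.

f: a_k = 1, 1, 1, 1, 1, 1, 1, 1, 1, …
g: a_k = 3, 6, 12, 24, 48, 96, 192, 384, 768, …
Sum ⇒ L₀ = lclm(L_f,L_g) in ℚ(x)⟨Dx⟩.
h=h₀': d/dx-closure on L₀ ⇒ L.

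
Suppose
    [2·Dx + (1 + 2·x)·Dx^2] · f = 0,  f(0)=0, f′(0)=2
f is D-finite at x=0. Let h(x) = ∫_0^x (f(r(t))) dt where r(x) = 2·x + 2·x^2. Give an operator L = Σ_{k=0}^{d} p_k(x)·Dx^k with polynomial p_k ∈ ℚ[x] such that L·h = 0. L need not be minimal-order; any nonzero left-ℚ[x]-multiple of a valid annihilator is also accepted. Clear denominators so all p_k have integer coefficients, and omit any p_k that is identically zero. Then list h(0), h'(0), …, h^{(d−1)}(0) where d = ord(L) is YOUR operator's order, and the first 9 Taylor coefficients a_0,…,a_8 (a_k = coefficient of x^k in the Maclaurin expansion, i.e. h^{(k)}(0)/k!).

f: a_k = 0, 2, -2, 8/3, -4, 32/5, -32/3, 128/7, -32, …
f∘r: x↦r, Dx↦Dx/r' in L_f ⇒ L₀.
Integrate: L := L₀·Dx.
L = 2·Dx^2 + (1 + 2·x)·Dx^3  (order 3).
h: a_k = 0, 0, 2, -4/3, 4/3, -8/5, 32/15, -64/21, 32/7, …
ICs: h(0) = 0, h′(0) = 0, h′′(0) = 4.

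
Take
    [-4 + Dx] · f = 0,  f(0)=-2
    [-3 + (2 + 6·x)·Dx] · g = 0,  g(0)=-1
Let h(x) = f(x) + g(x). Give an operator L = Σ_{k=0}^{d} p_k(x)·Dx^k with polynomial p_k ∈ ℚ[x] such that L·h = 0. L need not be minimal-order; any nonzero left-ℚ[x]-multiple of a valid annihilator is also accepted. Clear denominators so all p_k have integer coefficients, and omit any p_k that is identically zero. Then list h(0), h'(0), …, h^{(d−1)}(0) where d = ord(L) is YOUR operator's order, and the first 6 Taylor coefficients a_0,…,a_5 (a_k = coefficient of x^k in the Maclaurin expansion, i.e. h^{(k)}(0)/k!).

f: a_k = -2, -8, -16, -64/3, -64/3, -256/15, …
g: a_k = -1, -3/2, 9/8, -27/16, 405/128, -1701/256, …
Sum ⇒ L₀ = lclm(L_f,L_g) in ℚ(x)⟨Dx⟩.
L = (132 + 288·x) + (-73 - 384·x - 576·x^2)·Dx + (10 + 78·x + 144·x^2)·Dx^2  (order 2).
h: a_k = -3, -19/2, -119/8, -1105/48, -6977/384, -91051/3840, …
ICs: h(0) = -3, h′(0) = -19/2.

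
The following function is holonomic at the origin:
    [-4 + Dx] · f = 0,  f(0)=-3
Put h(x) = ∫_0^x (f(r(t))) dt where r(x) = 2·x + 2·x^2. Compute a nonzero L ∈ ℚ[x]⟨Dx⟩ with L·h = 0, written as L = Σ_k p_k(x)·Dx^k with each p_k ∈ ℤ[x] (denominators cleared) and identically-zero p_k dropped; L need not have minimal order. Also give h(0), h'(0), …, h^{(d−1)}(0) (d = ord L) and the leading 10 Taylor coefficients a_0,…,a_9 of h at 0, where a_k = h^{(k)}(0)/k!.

f: a_k = -3, -12, -24, -32, -32, -128/5, -256/15, -1024/105, -512/105, -2048/945, …
Change of var in L_f (x↦r) gives L₀.
∫: right-multiply L₀ by Dx.
L = (-8 - 16·x)·Dx + Dx^2  (order 2).
h: a_k = 0, -3, -12, -40, -112, -1376/5, -9088/15, -127744/105, -47360/21, -3682816/945, …
ICs: h(0) = 0, h′(0) = -3.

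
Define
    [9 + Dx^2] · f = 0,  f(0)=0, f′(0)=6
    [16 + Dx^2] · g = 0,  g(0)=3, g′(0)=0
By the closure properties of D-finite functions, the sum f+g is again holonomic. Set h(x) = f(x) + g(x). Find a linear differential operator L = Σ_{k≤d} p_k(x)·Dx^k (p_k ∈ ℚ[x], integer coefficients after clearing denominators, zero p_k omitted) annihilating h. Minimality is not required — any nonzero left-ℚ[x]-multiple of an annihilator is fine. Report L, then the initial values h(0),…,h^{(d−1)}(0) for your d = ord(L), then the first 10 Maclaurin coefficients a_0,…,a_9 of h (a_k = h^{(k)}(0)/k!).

L = 144 + 25·Dx^2 + Dx^4  (order 4).
h: a_k = 3, 6, -24, -9, 32, 81/20, -256/15, -243/280, 512/105, 243/2240, …
ICs: h(0) = 3, h′(0) = 6, h′′(0) = -48, h′′′(0) = -54.

f: a_k = 0, 6, 0, -9, 0, 81/20, 0, -243/280, 0, 243/2240, …
g: a_k = 3, 0, -24, 0, 32, 0, -256/15, 0, 512/105, 0, …
Sum ⇒ L₀ = lclm(L_f,L_g) in ℚ(x)⟨Dx⟩.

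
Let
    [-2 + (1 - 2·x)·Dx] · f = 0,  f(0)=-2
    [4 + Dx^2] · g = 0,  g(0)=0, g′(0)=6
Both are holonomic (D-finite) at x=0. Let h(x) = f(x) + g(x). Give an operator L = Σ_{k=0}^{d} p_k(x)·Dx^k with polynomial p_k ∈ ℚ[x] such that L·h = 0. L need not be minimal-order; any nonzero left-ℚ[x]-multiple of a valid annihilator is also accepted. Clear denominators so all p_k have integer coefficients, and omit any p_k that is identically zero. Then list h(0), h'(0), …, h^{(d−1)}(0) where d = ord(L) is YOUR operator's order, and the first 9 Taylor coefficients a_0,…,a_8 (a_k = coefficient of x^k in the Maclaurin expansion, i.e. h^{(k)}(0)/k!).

L = (56 - 32·x + 32·x^2) + (-12 + 40·x - 48·x^2 + 32·x^3)·Dx + (14 - 8·x + 8·x^2)·Dx^2 + (-3 + 10·x - 12·x^2 + 8·x^3)·Dx^3  (order 3).
h: a_k = -2, 2, -8, -20, -32, -316/5, -128, -26888/105, -512, …
ICs: h(0) = -2, h′(0) = 2, h′′(0) = -16.

f: a_k = -2, -4, -8, -16, -32, -64, -128, -256, -512, …
g: a_k = 0, 6, 0, -4, 0, 4/5, 0, -8/105, 0, …
f+g: L₀ = lclm(L_f,L_g), ord ≤ 1+2.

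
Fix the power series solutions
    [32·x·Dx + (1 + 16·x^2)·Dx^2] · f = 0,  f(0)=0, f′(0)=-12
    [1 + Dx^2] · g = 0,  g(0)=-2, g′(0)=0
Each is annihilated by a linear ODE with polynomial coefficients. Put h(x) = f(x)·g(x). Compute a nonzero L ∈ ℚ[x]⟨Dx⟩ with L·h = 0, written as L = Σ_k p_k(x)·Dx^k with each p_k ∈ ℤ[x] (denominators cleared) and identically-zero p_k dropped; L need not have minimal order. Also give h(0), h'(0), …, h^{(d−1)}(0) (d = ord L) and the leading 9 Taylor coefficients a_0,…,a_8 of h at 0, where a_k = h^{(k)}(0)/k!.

f: a_k = 0, -12, 0, 64, 0, -3072/5, 0, 49152/7, 0, …
g: a_k = -2, 0, 1, 0, -1/12, 0, 1/360, 0, -1/20160, …
Product ⇒ symmetric product L₀, ord ≤ 4.
L = (1105 + 51776·x^2 + 22016·x^4 + 16384·x^6 + 65536·x^8) + (2112·x + 35840·x^3 + 49152·x^5 + 262144·x^7)·Dx + (1122 + 52352·x^2 + 27648·x^4 + 32768·x^6 + 131072·x^8)·Dx^2 + (2112·x + 35840·x^3 + 49152·x^5 + 262144·x^7)·Dx^3 + (17 + 576·x^2 + 5632·x^4 + 16384·x^6 + 65536·x^8)·Dx^4  (order 4).
h: a_k = 0, 24, 0, -140, 0, 6469/5, 0, -3079271/210, 0, …
ICs: h(0) = 0, h′(0) = 24, h′′(0) = 0, h′′′(0) = -840.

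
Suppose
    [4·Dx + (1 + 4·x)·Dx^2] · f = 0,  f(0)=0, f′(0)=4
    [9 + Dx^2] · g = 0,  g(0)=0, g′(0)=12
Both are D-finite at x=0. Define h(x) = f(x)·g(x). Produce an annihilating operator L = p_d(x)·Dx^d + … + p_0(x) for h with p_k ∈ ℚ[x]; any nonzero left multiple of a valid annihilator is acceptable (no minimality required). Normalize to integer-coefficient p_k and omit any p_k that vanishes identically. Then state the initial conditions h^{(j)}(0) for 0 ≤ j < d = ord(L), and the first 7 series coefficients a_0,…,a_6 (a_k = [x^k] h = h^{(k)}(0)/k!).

L = (-2043 - 1296·x + 44064·x^2 + 186624·x^3 + 186624·x^4) + (72 + 5472·x + 31104·x^2 + 41472·x^3)·Dx + (-182 + 864·x + 12096·x^2 + 41472·x^3 + 41472·x^4)·Dx^2 + (8 + 608·x + 3456·x^2 + 4608·x^3)·Dx^3 + (5 + 112·x + 800·x^2 + 2304·x^3 + 2304·x^4)·Dx^4  (order 4).
h: a_k = 0, 0, 48, -96, 184, -624, 2106, …
ICs: h(0) = 0, h′(0) = 0, h′′(0) = 96, h′′′(0) = -576.

f: a_k = 0, 4, -8, 64/3, -64, 1024/5, -2048/3, …
g: a_k = 0, 12, 0, -18, 0, 81/10, 0, …
Sym-product of L_f,L_g gives L₀ (≤ ord 4).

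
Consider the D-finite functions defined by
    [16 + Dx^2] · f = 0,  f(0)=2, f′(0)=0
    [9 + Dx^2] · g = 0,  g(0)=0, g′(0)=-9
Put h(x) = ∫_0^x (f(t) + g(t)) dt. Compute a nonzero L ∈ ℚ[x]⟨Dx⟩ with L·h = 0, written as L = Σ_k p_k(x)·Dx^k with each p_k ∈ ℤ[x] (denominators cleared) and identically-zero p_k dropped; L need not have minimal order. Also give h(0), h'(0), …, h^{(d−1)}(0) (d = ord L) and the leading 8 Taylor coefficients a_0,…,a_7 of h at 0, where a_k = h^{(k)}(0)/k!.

L = 144·Dx + 25·Dx^3 + Dx^5  (order 5).
h: a_k = 0, 2, -9/2, -16/3, 27/8, 64/15, -81/80, -512/315, …
ICs: h(0) = 0, h′(0) = 2, h′′(0) = -9, h′′′(0) = -32, h′′′′(0) = 81.

f: a_k = 2, 0, -16, 0, 64/3, 0, -512/45, 0, …
g: a_k = 0, -9, 0, 27/2, 0, -243/40, 0, 729/560, …
L₀ := lclm(L_f,L_g); ord L₀ ≤ 2+2.
Integrate: L := L₀·Dx.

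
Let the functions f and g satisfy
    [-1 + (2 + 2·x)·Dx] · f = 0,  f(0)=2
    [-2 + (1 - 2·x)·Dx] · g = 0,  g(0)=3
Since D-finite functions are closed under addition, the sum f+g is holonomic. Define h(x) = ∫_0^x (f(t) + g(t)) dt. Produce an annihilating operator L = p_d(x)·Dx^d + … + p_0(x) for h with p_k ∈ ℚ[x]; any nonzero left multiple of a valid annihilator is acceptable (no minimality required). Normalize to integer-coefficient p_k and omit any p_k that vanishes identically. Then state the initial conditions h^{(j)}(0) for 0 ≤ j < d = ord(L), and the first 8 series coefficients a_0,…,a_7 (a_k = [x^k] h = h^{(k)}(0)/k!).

f: a_k = 2, 1, -1/4, 1/8, -5/64, 7/128, -21/512, 33/1024, …
g: a_k = 3, 6, 12, 24, 48, 96, 192, 384, …
f+g: L₀ = lclm(L_f,L_g), ord ≤ 1+1.
Integrate: L := L₀·Dx.
L = (6 + 4·x)·Dx + (-11 - 20·x - 12·x^2)·Dx^2 + (2 + 2·x - 8·x^2 - 8·x^3)·Dx^3  (order 3).
h: a_k = 0, 5, 7/2, 47/12, 193/32, 3067/320, 12295/768, 98283/3584, …
ICs: h(0) = 0, h′(0) = 5, h′′(0) = 7.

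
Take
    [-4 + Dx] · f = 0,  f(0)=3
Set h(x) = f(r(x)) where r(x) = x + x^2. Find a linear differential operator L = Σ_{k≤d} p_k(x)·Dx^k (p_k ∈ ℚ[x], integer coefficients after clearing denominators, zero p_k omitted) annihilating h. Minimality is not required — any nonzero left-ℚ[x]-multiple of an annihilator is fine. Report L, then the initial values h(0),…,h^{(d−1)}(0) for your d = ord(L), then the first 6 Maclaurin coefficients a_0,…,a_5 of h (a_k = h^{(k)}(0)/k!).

f: a_k = 3, 12, 24, 32, 32, 128/5, …
h₀=f(r): pull back L_f along r ⇒ L₀.
L = (-4 - 8·x) + Dx  (order 1).
h: a_k = 3, 12, 36, 80, 152, 1248/5, …
ICs: h(0) = 3.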